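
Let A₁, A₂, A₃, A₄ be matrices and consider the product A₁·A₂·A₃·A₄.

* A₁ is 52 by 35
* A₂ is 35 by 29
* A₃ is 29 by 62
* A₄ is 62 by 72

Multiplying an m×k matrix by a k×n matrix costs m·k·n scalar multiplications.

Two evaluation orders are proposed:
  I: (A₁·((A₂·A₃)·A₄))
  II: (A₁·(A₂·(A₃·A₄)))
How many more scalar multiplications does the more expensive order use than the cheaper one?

Order I = (A₁·((A₂·A₃)·A₄)): (A₂·A₃): 35×29 by 29×62 → 35×62, cost 35·29·62 = 62930; ((A₂·A₃)·A₄): 35×62 by 62×72 → 35×72, cost 35·62·72 = 156240; cumulative 219170; (A₁·((A₂·A₃)·A₄)): 52×35 by 35×72 → 52×72, cost 52·35·72 = 131040; cumulative 350210. Total 350210.
Order II = (A₁·(A₂·(A₃·A₄))): (A₃·A₄): 29×62 by 62×72 → 29×72, cost 29·62·72 = 129456; (A₂·(A₃·A₄)): 35×29 by 29×72 → 35×72, cost 35·29·72 = 73080; cumulative 202536; (A₁·(A₂·(A₃·A₄))): 52×35 by 35×72 → 52×72, cost 52·35·72 = 131040; cumulative 333576. Total 333576.
Difference: |350210 − 333576| = 16634.

16634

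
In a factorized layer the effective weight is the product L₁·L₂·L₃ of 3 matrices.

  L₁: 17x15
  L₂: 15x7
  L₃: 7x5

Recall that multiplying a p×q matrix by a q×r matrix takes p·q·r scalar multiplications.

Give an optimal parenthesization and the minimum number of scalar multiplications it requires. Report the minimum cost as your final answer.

(L₁·(L₂·L₃)): cost 1800.
((L₁·L₂)·L₃): cost 2380.
Optimal: (L₁·(L₂·L₃)) with cost 1800.

1800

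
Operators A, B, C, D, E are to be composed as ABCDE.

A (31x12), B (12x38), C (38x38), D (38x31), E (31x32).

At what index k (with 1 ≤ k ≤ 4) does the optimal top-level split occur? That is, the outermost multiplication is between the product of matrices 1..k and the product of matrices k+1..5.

1

Adjacent pairs: AB = 31·12·38 = 14136; BC = 12·38·38 = 17328; CD = 38·38·31 = 44764; DE = 38·31·32 = 37696.
Length 3: A..C: k=1: 0+17328+31·12·38=31464; k=2: 14136+0+31·38·38=58900 → min 31464 | B..D: k=2: 0+44764+12·38·31=58900; k=3: 17328+0+12·38·31=31464 → min 31464 | C..E: k=3: 0+37696+38·38·32=83904; k=4: 44764+0+38·31·32=82460 → min 82460.
Length 4: A..D: k=1: 0+31464+31·12·31=42996; k=2: 14136+44764+31·38·31=95418; k=3: 31464+0+31·38·31=67982 → min 42996 | B..E: k=2: 0+82460+12·38·32=97052; k=3: 17328+37696+12·38·32=69616; k=4: 31464+0+12·31·32=43368 → min 43368.
Top-level splits: k=1: (A..A)·(B..E) → 0+43368+31·12·32 = 55272; k=2: (A..B)·(C..E) → 14136+82460+31·38·32 = 134292; k=3: (A..C)·(D..E) → 31464+37696+31·38·32 = 106856; k=4: (A..D)·(E..E) → 42996+0+31·31·32 = 73748.
Best split is after A, i.e. k = 1.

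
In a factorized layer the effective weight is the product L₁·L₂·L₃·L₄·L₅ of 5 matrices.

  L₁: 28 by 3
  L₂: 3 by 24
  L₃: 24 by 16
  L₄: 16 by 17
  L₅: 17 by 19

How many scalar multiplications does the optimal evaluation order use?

Adjacent pairs: L₁L₂ = 28·3·24 = 2016; L₂L₃ = 3·24·16 = 1152; L₃L₄ = 24·16·17 = 6528; L₄L₅ = 16·17·19 = 5168.
Length 3: L₁..L₃: k=1: 0+1152+28·3·16=2496; k=2: 2016+0+28·24·16=12768 → min 2496 | L₂..L₄: k=2: 0+6528+3·24·17=7752; k=3: 1152+0+3·16·17=1968 → min 1968 | L₃..L₅: k=3: 0+5168+24·16·19=12464; k=4: 6528+0+24·17·19=14280 → min 12464.
Length 4: L₁..L₄: k=1: 0+1968+28·3·17=3396; k=2: 2016+6528+28·24·17=19968; k=3: 2496+0+28·16·17=10112 → min 3396 | L₂..L₅: k=2: 0+12464+3·24·19=13832; k=3: 1152+5168+3·16·19=7232; k=4: 1968+0+3·17·19=2937 → min 2937.
Length 5: L₁..L₅: k=1: 0+2937+28·3·19=4533; k=2: 2016+12464+28·24·19=27248; k=3: 2496+5168+28·16·19=16176; k=4: 3396+0+28·17·19=12440 → min 4533.
Optimal order: (L₁·(((L₂·L₃)·L₄)·L₅)) with cost 4533.

4533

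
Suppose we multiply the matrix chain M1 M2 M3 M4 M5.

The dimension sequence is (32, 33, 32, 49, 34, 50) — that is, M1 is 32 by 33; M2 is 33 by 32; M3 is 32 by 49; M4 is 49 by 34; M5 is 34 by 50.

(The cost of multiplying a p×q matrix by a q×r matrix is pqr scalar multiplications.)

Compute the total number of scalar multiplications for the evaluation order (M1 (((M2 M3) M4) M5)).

(M2 M3): 33×32 by 32×49 → 33×49, cost 33·32·49 = 51744
((M2 M3) M4): 33×49 by 49×34 → 33×34, cost 33·49·34 = 54978; cumulative 106722
(((M2 M3) M4) M5): 33×34 by 34×50 → 33×50, cost 33·34·50 = 56100; cumulative 162822
(M1 (((M2 M3) M4) M5)): 32×33 by 33×50 → 32×50, cost 32·33·50 = 52800; cumulative 215622
Total: 215622 scalar multiplications.

215622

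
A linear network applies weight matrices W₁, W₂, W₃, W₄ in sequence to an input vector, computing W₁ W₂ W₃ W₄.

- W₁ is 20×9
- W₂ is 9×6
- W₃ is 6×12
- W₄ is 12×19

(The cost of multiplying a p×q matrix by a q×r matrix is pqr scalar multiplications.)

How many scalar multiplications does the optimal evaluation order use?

4728

Adjacent pairs: W₁W₂ = 20·9·6 = 1080; W₂W₃ = 9·6·12 = 648; W₃W₄ = 6·12·19 = 1368.
Length 3: W₁..W₃: k=1: 0+648+20·9·12=2808; k=2: 1080+0+20·6·12=2520 → min 2520 | W₂..W₄: k=2: 0+1368+9·6·19=2394; k=3: 648+0+9·12·19=2700 → min 2394.
Length 4: W₁..W₄: k=1: 0+2394+20·9·19=5814; k=2: 1080+1368+20·6·19=4728; k=3: 2520+0+20·12·19=7080 → min 4728.
Optimal order: ((W₁ W₂) (W₃ W₄)) with cost 4728.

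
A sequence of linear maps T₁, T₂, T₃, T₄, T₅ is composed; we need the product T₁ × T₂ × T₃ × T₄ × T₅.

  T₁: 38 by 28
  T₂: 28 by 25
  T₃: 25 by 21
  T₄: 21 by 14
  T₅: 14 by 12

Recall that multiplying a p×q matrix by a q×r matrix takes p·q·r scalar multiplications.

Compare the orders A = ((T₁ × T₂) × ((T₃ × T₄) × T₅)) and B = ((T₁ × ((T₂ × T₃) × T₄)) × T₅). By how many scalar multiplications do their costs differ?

5338

Order A = ((T₁ × T₂) × ((T₃ × T₄) × T₅)): (T₁ × T₂): 38×28 by 28×25 → 38×25, cost 38·28·25 = 26600; (T₃ × T₄): 25×21 by 21×14 → 25×14, cost 25·21·14 = 7350; ((T₃ × T₄) × T₅): 25×14 by 14×12 → 25×12, cost 25·14·12 = 4200; cumulative 11550; ((T₁ × T₂) × ((T₃ × T₄) × T₅)): 38×25 by 25×12 → 38×12, cost 38·25·12 = 11400; cumulative 49550. Total 49550.
Order B = ((T₁ × ((T₂ × T₃) × T₄)) × T₅): (T₂ × T₃): 28×25 by 25×21 → 28×21, cost 28·25·21 = 14700; ((T₂ × T₃) × T₄): 28×21 by 21×14 → 28×14, cost 28·21·14 = 8232; cumulative 22932; (T₁ × ((T₂ × T₃) × T₄)): 38×28 by 28×14 → 38×14, cost 38·28·14 = 14896; cumulative 37828; ((T₁ × ((T₂ × T₃) × T₄)) × T₅): 38×14 by 14×12 → 38×12, cost 38·14·12 = 6384; cumulative 44212. Total 44212.
Difference: |49550 − 44212| = 5338.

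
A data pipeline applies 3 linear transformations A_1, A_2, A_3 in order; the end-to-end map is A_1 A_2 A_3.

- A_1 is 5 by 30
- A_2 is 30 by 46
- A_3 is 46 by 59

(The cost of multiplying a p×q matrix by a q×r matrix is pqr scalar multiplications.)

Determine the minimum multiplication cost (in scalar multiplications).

20470

Order (A_1 (A_2 A_3)): (A_2 A_3): 30×46 by 46×59 → 30×59, cost 30·46·59 = 81420; (A_1 (A_2 A_3)): 5×30 by 30×59 → 5×59, cost 5·30·59 = 8850; cumulative 90270. Total 90270.
Order ((A_1 A_2) A_3): (A_1 A_2): 5×30 by 30×46 → 5×46, cost 5·30·46 = 6900; ((A_1 A_2) A_3): 5×46 by 46×59 → 5×59, cost 5·46·59 = 13570; cumulative 20470. Total 20470.
Minimum: 20470.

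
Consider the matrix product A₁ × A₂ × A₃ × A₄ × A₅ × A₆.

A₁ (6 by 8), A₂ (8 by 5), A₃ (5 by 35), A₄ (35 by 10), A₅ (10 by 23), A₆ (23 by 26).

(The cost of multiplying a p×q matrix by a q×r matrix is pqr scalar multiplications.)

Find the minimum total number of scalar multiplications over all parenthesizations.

6910

Adjacent pairs: A₁A₂ = 6·8·5 = 240; A₂A₃ = 8·5·35 = 1400; A₃A₄ = 5·35·10 = 1750; A₄A₅ = 35·10·23 = 8050; A₅A₆ = 10·23·26 = 5980.
Length 3: A₁..A₃: k=1: 0+1400+6·8·35=3080; k=2: 240+0+6·5·35=1290 → min 1290 | A₂..A₄: k=2: 0+1750+8·5·10=2150; k=3: 1400+0+8·35·10=4200 → min 2150 | A₃..A₅: k=3: 0+8050+5·35·23=12075; k=4: 1750+0+5·10·23=2900 → min 2900 | A₄..A₆: k=4: 0+5980+35·10·26=15080; k=5: 8050+0+35·23·26=28980 → min 15080.
Length 4: A₁..A₄: k=1: 0+2150+6·8·10=2630; k=2: 240+1750+6·5·10=2290; k=3: 1290+0+6·35·10=3390 → min 2290 | A₂..A₅: k=2: 0+2900+8·5·23=3820; k=3: 1400+8050+8·35·23=15890; k=4: 2150+0+8·10·23=3990 → min 3820 | A₃..A₆: k=3: 0+15080+5·35·26=19630; k=4: 1750+5980+5·10·26=9030; k=5: 2900+0+5·23·26=5890 → min 5890.
Length 5: A₁..A₅: k=1: 0+3820+6·8·23=4924; k=2: 240+2900+6·5·23=3830; k=3: 1290+8050+6·35·23=14170; k=4: 2290+0+6·10·23=3670 → min 3670 | A₂..A₆: k=2: 0+5890+8·5·26=6930; k=3: 1400+15080+8·35·26=23760; k=4: 2150+5980+8·10·26=10210; k=5: 3820+0+8·23·26=8604 → min 6930.
Length 6: A₁..A₆: k=1: 0+6930+6·8·26=8178; k=2: 240+5890+6·5·26=6910; k=3: 1290+15080+6·35·26=21830; k=4: 2290+5980+6·10·26=9830; k=5: 3670+0+6·23·26=7258 → min 6910.
Optimal order: ((A₁ × A₂) × (((A₃ × A₄) × A₅) × A₆)) with cost 6910.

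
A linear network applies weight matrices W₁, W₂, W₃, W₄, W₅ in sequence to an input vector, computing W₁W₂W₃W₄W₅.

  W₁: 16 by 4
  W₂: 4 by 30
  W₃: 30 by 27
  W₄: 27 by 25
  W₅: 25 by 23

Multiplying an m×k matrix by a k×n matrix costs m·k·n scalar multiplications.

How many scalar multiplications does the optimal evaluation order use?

Adjacent pairs: W₁W₂ = 16·4·30 = 1920; W₂W₃ = 4·30·27 = 3240; W₃W₄ = 30·27·25 = 20250; W₄W₅ = 27·25·23 = 15525.
Length 3: W₁..W₃: k=1: 0+3240+16·4·27=4968; k=2: 1920+0+16·30·27=14880 → min 4968 | W₂..W₄: k=2: 0+20250+4·30·25=23250; k=3: 3240+0+4·27·25=5940 → min 5940 | W₃..W₅: k=3: 0+15525+30·27·23=34155; k=4: 20250+0+30·25·23=37500 → min 34155.
Length 4: W₁..W₄: k=1: 0+5940+16·4·25=7540; k=2: 1920+20250+16·30·25=34170; k=3: 4968+0+16·27·25=15768 → min 7540 | W₂..W₅: k=2: 0+34155+4·30·23=36915; k=3: 3240+15525+4·27·23=21249; k=4: 5940+0+4·25·23=8240 → min 8240.
Length 5: W₁..W₅: k=1: 0+8240+16·4·23=9712; k=2: 1920+34155+16·30·23=47115; k=3: 4968+15525+16·27·23=30429; k=4: 7540+0+16·25·23=16740 → min 9712.
Optimal order: (W₁(((W₂W₃)W₄)W₅)) with cost 9712.

9712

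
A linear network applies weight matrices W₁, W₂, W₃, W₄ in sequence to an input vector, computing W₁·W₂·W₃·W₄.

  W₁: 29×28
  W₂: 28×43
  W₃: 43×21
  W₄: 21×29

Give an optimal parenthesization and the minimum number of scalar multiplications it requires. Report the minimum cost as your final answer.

59997

Adjacent pairs: W₁W₂ = 29·28·43 = 34916; W₂W₃ = 28·43·21 = 25284; W₃W₄ = 43·21·29 = 26187.
Length 3: W₁..W₃: k=1: 0+25284+29·28·21=42336; k=2: 34916+0+29·43·21=61103 → min 42336 | W₂..W₄: k=2: 0+26187+28·43·29=61103; k=3: 25284+0+28·21·29=42336 → min 42336.
Length 4: W₁..W₄: k=1: 0+42336+29·28·29=65884; k=2: 34916+26187+29·43·29=97266; k=3: 42336+0+29·21·29=59997 → min 59997.
Optimal parenthesization: ((W₁·(W₂·W₃))·W₄) with cost 59997.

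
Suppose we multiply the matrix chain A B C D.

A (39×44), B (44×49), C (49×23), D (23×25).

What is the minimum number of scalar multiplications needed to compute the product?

Adjacent pairs: AB = 39·44·49 = 84084; BC = 44·49·23 = 49588; CD = 49·23·25 = 28175.
Length 3: A..C: k=1: 0+49588+39·44·23=89056; k=2: 84084+0+39·49·23=128037 → min 89056 | B..D: k=2: 0+28175+44·49·25=82075; k=3: 49588+0+44·23·25=74888 → min 74888.
Length 4: A..D: k=1: 0+74888+39·44·25=117788; k=2: 84084+28175+39·49·25=160034; k=3: 89056+0+39·23·25=111481 → min 111481.
Optimal order: ((A (B C)) D) with cost 111481.

111481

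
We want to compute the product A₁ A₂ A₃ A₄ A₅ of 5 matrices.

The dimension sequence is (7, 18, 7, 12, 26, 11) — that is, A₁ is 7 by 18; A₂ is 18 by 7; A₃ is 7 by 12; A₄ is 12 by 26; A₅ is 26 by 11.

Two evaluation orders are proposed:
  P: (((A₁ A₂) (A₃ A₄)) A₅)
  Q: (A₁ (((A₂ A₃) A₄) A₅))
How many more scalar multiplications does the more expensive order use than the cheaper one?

Order P = (((A₁ A₂) (A₃ A₄)) A₅): (A₁ A₂): 7×18 by 18×7 → 7×7, cost 7·18·7 = 882; (A₃ A₄): 7×12 by 12×26 → 7×26, cost 7·12·26 = 2184; ((A₁ A₂) (A₃ A₄)): 7×7 by 7×26 → 7×26, cost 7·7·26 = 1274; cumulative 4340; (((A₁ A₂) (A₃ A₄)) A₅): 7×26 by 26×11 → 7×11, cost 7·26·11 = 2002; cumulative 6342. Total 6342.
Order Q = (A₁ (((A₂ A₃) A₄) A₅)): (A₂ A₃): 18×7 by 7×12 → 18×12, cost 18·7·12 = 1512; ((A₂ A₃) A₄): 18×12 by 12×26 → 18×26, cost 18·12·26 = 5616; cumulative 7128; (((A₂ A₃) A₄) A₅): 18×26 by 26×11 → 18×11, cost 18·26·11 = 5148; cumulative 12276; (A₁ (((A₂ A₃) A₄) A₅)): 7×18 by 18×11 → 7×11, cost 7·18·11 = 1386; cumulative 13662. Total 13662.
Difference: |6342 − 13662| = 7320.

7320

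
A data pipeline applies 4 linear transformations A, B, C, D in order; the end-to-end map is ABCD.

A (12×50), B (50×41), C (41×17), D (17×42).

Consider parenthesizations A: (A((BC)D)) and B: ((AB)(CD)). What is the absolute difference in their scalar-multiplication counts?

Order A = (A((BC)D)): (BC): 50×41 by 41×17 → 50×17, cost 50·41·17 = 34850; ((BC)D): 50×17 by 17×42 → 50×42, cost 50·17·42 = 35700; cumulative 70550; (A((BC)D)): 12×50 by 50×42 → 12×42, cost 12·50·42 = 25200; cumulative 95750. Total 95750.
Order B = ((AB)(CD)): (AB): 12×50 by 50×41 → 12×41, cost 12·50·41 = 24600; (CD): 41×17 by 17×42 → 41×42, cost 41·17·42 = 29274; ((AB)(CD)): 12×41 by 41×42 → 12×42, cost 12·41·42 = 20664; cumulative 74538. Total 74538.
Difference: |95750 − 74538| = 21212.

21212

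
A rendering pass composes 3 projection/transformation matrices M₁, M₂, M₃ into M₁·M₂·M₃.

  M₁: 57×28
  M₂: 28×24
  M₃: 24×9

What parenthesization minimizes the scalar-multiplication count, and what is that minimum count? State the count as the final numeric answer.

20412

(M₁·(M₂·M₃)): cost 20412.
((M₁·M₂)·M₃): cost 50616.
Optimal: (M₁·(M₂·M₃)) with cost 20412.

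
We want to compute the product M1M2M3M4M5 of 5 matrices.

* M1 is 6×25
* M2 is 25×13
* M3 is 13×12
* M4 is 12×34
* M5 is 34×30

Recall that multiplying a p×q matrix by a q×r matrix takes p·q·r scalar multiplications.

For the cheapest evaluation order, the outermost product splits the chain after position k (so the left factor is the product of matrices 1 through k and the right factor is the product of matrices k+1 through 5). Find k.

Adjacent pairs: M1M2 = 6·25·13 = 1950; M2M3 = 25·13·12 = 3900; M3M4 = 13·12·34 = 5304; M4M5 = 12·34·30 = 12240.
Length 3: M1..M3: k=1: 0+3900+6·25·12=5700; k=2: 1950+0+6·13·12=2886 → min 2886 | M2..M4: k=2: 0+5304+25·13·34=16354; k=3: 3900+0+25·12·34=14100 → min 14100 | M3..M5: k=3: 0+12240+13·12·30=16920; k=4: 5304+0+13·34·30=18564 → min 16920.
Length 4: M1..M4: k=1: 0+14100+6·25·34=19200; k=2: 1950+5304+6·13·34=9906; k=3: 2886+0+6·12·34=5334 → min 5334 | M2..M5: k=2: 0+16920+25·13·30=26670; k=3: 3900+12240+25·12·30=25140; k=4: 14100+0+25·34·30=39600 → min 25140.
Top-level splits: k=1: (M1..M1)·(M2..M5) → 0+25140+6·25·30 = 29640; k=2: (M1..M2)·(M3..M5) → 1950+16920+6·13·30 = 21210; k=3: (M1..M3)·(M4..M5) → 2886+12240+6·12·30 = 17286; k=4: (M1..M4)·(M5..M5) → 5334+0+6·34·30 = 11454.
Best split is after M4, i.e. k = 4.

4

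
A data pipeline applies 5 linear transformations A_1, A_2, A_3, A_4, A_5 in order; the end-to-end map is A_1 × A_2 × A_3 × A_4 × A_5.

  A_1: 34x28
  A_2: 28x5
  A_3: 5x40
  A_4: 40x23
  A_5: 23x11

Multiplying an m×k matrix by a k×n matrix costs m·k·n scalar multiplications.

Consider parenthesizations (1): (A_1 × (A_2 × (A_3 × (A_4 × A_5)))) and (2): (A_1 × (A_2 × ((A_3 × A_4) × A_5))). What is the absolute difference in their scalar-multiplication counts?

6455

Order (1) = (A_1 × (A_2 × (A_3 × (A_4 × A_5)))): (A_4 × A_5): 40×23 by 23×11 → 40×11, cost 40·23·11 = 10120; (A_3 × (A_4 × A_5)): 5×40 by 40×11 → 5×11, cost 5·40·11 = 2200; cumulative 12320; (A_2 × (A_3 × (A_4 × A_5))): 28×5 by 5×11 → 28×11, cost 28·5·11 = 1540; cumulative 13860; (A_1 × (A_2 × (A_3 × (A_4 × A_5)))): 34×28 by 28×11 → 34×11, cost 34·28·11 = 10472; cumulative 24332. Total 24332.
Order (2) = (A_1 × (A_2 × ((A_3 × A_4) × A_5))): (A_3 × A_4): 5×40 by 40×23 → 5×23, cost 5·40·23 = 4600; ((A_3 × A_4) × A_5): 5×23 by 23×11 → 5×11, cost 5·23·11 = 1265; cumulative 5865; (A_2 × ((A_3 × A_4) × A_5)): 28×5 by 5×11 → 28×11, cost 28·5·11 = 1540; cumulative 7405; (A_1 × (A_2 × ((A_3 × A_4) × A_5))): 34×28 by 28×11 → 34×11, cost 34·28·11 = 10472; cumulative 17877. Total 17877.
Difference: |24332 − 17877| = 6455.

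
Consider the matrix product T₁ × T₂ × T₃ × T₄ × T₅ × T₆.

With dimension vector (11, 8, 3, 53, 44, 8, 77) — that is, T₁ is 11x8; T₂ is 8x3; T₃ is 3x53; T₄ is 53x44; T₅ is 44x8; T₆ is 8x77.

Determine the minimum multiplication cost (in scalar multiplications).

Adjacent pairs: T₁T₂ = 11·8·3 = 264; T₂T₃ = 8·3·53 = 1272; T₃T₄ = 3·53·44 = 6996; T₄T₅ = 53·44·8 = 18656; T₅T₆ = 44·8·77 = 27104.
Length 3: T₁..T₃: k=1: 0+1272+11·8·53=5936; k=2: 264+0+11·3·53=2013 → min 2013 | T₂..T₄: k=2: 0+6996+8·3·44=8052; k=3: 1272+0+8·53·44=19928 → min 8052 | T₃..T₅: k=3: 0+18656+3·53·8=19928; k=4: 6996+0+3·44·8=8052 → min 8052 | T₄..T₆: k=4: 0+27104+53·44·77=206668; k=5: 18656+0+53·8·77=51304 → min 51304.
Length 4: T₁..T₄: k=1: 0+8052+11·8·44=11924; k=2: 264+6996+11·3·44=8712; k=3: 2013+0+11·53·44=27665 → min 8712 | T₂..T₅: k=2: 0+8052+8·3·8=8244; k=3: 1272+18656+8·53·8=23320; k=4: 8052+0+8·44·8=10868 → min 8244 | T₃..T₆: k=3: 0+51304+3·53·77=63547; k=4: 6996+27104+3·44·77=44264; k=5: 8052+0+3·8·77=9900 → min 9900.
Length 5: T₁..T₅: k=1: 0+8244+11·8·8=8948; k=2: 264+8052+11·3·8=8580; k=3: 2013+18656+11·53·8=25333; k=4: 8712+0+11·44·8=12584 → min 8580 | T₂..T₆: k=2: 0+9900+8·3·77=11748; k=3: 1272+51304+8·53·77=85224; k=4: 8052+27104+8·44·77=62260; k=5: 8244+0+8·8·77=13172 → min 11748.
Length 6: T₁..T₆: k=1: 0+11748+11·8·77=18524; k=2: 264+9900+11·3·77=12705; k=3: 2013+51304+11·53·77=98208; k=4: 8712+27104+11·44·77=73084; k=5: 8580+0+11·8·77=15356 → min 12705.
Optimal order: ((T₁ × T₂) × (((T₃ × T₄) × T₅) × T₆)) with cost 12705.

12705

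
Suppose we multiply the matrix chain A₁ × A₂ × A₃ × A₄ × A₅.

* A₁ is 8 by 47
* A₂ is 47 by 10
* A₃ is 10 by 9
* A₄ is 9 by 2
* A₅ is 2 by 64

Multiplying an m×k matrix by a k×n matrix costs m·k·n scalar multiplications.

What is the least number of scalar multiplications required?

Adjacent pairs: A₁A₂ = 8·47·10 = 3760; A₂A₃ = 47·10·9 = 4230; A₃A₄ = 10·9·2 = 180; A₄A₅ = 9·2·64 = 1152.
Length 3: A₁..A₃: k=1: 0+4230+8·47·9=7614; k=2: 3760+0+8·10·9=4480 → min 4480 | A₂..A₄: k=2: 0+180+47·10·2=1120; k=3: 4230+0+47·9·2=5076 → min 1120 | A₃..A₅: k=3: 0+1152+10·9·64=6912; k=4: 180+0+10·2·64=1460 → min 1460.
Length 4: A₁..A₄: k=1: 0+1120+8·47·2=1872; k=2: 3760+180+8·10·2=4100; k=3: 4480+0+8·9·2=4624 → min 1872 | A₂..A₅: k=2: 0+1460+47·10·64=31540; k=3: 4230+1152+47·9·64=32454; k=4: 1120+0+47·2·64=7136 → min 7136.
Length 5: A₁..A₅: k=1: 0+7136+8·47·64=31200; k=2: 3760+1460+8·10·64=10340; k=3: 4480+1152+8·9·64=10240; k=4: 1872+0+8·2·64=2896 → min 2896.
Optimal order: ((A₁ × (A₂ × (A₃ × A₄))) × A₅) with cost 2896.

2896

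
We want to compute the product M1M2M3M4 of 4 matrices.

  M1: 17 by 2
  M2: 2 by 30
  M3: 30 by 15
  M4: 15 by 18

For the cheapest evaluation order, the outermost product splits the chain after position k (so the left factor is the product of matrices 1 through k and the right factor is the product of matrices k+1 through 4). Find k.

Adjacent pairs: M1M2 = 17·2·30 = 1020; M2M3 = 2·30·15 = 900; M3M4 = 30·15·18 = 8100.
Length 3: M1..M3: k=1: 0+900+17·2·15=1410; k=2: 1020+0+17·30·15=8670 → min 1410 | M2..M4: k=2: 0+8100+2·30·18=9180; k=3: 900+0+2·15·18=1440 → min 1440.
Top-level splits: k=1: (M1..M1)·(M2..M4) → 0+1440+17·2·18 = 2052; k=2: (M1..M2)·(M3..M4) → 1020+8100+17·30·18 = 18300; k=3: (M1..M3)·(M4..M4) → 1410+0+17·15·18 = 6000.
Best split is after M1, i.e. k = 1.

1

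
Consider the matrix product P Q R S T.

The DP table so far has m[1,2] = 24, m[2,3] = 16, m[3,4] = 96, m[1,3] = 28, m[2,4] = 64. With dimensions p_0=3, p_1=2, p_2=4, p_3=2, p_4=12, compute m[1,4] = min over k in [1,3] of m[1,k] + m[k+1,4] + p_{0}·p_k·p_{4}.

100

m[1,4] = min over k∈[1,3] of m[1,k]+m[k+1,4]+p_{0}·p_k·p_{4}.
k=1: 0 + 64 + 3·2·12 = 136; k=2: 24 + 96 + 3·4·12 = 264; k=3: 28 + 0 + 3·2·12 = 100.
Minimum: 100 at k=3.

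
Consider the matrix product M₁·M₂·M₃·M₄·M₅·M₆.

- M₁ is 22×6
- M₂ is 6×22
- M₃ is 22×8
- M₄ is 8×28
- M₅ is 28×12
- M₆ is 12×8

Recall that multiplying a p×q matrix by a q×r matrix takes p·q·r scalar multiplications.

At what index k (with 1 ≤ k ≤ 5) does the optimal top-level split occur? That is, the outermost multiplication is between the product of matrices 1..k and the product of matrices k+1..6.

1

Adjacent pairs: M₁M₂ = 22·6·22 = 2904; M₂M₃ = 6·22·8 = 1056; M₃M₄ = 22·8·28 = 4928; M₄M₅ = 8·28·12 = 2688; M₅M₆ = 28·12·8 = 2688.
Length 3: M₁..M₃: k=1: 0+1056+22·6·8=2112; k=2: 2904+0+22·22·8=6776 → min 2112 | M₂..M₄: k=2: 0+4928+6·22·28=8624; k=3: 1056+0+6·8·28=2400 → min 2400 | M₃..M₅: k=3: 0+2688+22·8·12=4800; k=4: 4928+0+22·28·12=12320 → min 4800 | M₄..M₆: k=4: 0+2688+8·28·8=4480; k=5: 2688+0+8·12·8=3456 → min 3456.
Length 4: M₁..M₄: k=1: 0+2400+22·6·28=6096; k=2: 2904+4928+22·22·28=21384; k=3: 2112+0+22·8·28=7040 → min 6096 | M₂..M₅: k=2: 0+4800+6·22·12=6384; k=3: 1056+2688+6·8·12=4320; k=4: 2400+0+6·28·12=4416 → min 4320 | M₃..M₆: k=3: 0+3456+22·8·8=4864; k=4: 4928+2688+22·28·8=12544; k=5: 4800+0+22·12·8=6912 → min 4864.
Length 5: M₁..M₅: k=1: 0+4320+22·6·12=5904; k=2: 2904+4800+22·22·12=13512; k=3: 2112+2688+22·8·12=6912; k=4: 6096+0+22·28·12=13488 → min 5904 | M₂..M₆: k=2: 0+4864+6·22·8=5920; k=3: 1056+3456+6·8·8=4896; k=4: 2400+2688+6·28·8=6432; k=5: 4320+0+6·12·8=4896 → min 4896.
Top-level splits: k=1: (M₁..M₁)·(M₂..M₆) → 0+4896+22·6·8 = 5952; k=2: (M₁..M₂)·(M₃..M₆) → 2904+4864+22·22·8 = 11640; k=3: (M₁..M₃)·(M₄..M₆) → 2112+3456+22·8·8 = 6976; k=4: (M₁..M₄)·(M₅..M₆) → 6096+2688+22·28·8 = 13712; k=5: (M₁..M₅)·(M₆..M₆) → 5904+0+22·12·8 = 8016.
Best split is after M₁, i.e. k = 1.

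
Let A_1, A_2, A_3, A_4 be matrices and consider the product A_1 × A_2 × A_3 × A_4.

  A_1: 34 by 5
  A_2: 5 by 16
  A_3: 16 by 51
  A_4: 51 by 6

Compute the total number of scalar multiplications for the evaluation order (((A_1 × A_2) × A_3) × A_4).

40868

(A_1 × A_2): 34×5 by 5×16 → 34×16, cost 34·5·16 = 2720
((A_1 × A_2) × A_3): 34×16 by 16×51 → 34×51, cost 34·16·51 = 27744; cumulative 30464
(((A_1 × A_2) × A_3) × A_4): 34×51 by 51×6 → 34×6, cost 34·51·6 = 10404; cumulative 40868
Total: 40868 scalar multiplications.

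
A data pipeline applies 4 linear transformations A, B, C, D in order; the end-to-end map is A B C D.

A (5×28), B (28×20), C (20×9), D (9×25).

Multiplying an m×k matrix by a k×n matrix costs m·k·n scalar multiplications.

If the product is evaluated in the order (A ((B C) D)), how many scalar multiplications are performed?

14840

(B C): 28×20 by 20×9 → 28×9, cost 28·20·9 = 5040
((B C) D): 28×9 by 9×25 → 28×25, cost 28·9·25 = 6300; cumulative 11340
(A ((B C) D)): 5×28 by 28×25 → 5×25, cost 5·28·25 = 3500; cumulative 14840
Total: 14840 scalar multiplications.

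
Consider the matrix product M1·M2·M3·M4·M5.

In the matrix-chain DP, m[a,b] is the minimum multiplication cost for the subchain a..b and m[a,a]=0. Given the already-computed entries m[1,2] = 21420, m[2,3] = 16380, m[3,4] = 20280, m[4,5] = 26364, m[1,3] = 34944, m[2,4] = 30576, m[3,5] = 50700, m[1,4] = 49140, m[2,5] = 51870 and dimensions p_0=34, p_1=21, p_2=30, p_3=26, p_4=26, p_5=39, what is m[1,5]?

m[1,5] = min over k∈[1,4] of m[1,k]+m[k+1,5]+p_{0}·p_k·p_{5}.
k=1: 0 + 51870 + 34·21·39 = 79716; k=2: 21420 + 50700 + 34·30·39 = 111900; k=3: 34944 + 26364 + 34·26·39 = 95784; k=4: 49140 + 0 + 34·26·39 = 83616.
Minimum: 79716 at k=1.

79716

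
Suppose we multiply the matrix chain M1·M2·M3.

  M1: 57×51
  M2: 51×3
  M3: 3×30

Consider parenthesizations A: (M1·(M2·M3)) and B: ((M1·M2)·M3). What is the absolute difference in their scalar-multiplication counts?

Order A = (M1·(M2·M3)): (M2·M3): 51×3 by 3×30 → 51×30, cost 51·3·30 = 4590; (M1·(M2·M3)): 57×51 by 51×30 → 57×30, cost 57·51·30 = 87210; cumulative 91800. Total 91800.
Order B = ((M1·M2)·M3): (M1·M2): 57×51 by 51×3 → 57×3, cost 57·51·3 = 8721; ((M1·M2)·M3): 57×3 by 3×30 → 57×30, cost 57·3·30 = 5130; cumulative 13851. Total 13851.
Difference: |91800 − 13851| = 77949.

77949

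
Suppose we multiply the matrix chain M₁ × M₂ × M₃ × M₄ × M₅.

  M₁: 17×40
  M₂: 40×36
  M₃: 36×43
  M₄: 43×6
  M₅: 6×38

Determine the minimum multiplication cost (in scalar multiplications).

25884

Adjacent pairs: M₁M₂ = 17·40·36 = 24480; M₂M₃ = 40·36·43 = 61920; M₃M₄ = 36·43·6 = 9288; M₄M₅ = 43·6·38 = 9804.
Length 3: M₁..M₃: k=1: 0+61920+17·40·43=91160; k=2: 24480+0+17·36·43=50796 → min 50796 | M₂..M₄: k=2: 0+9288+40·36·6=17928; k=3: 61920+0+40·43·6=72240 → min 17928 | M₃..M₅: k=3: 0+9804+36·43·38=68628; k=4: 9288+0+36·6·38=17496 → min 17496.
Length 4: M₁..M₄: k=1: 0+17928+17·40·6=22008; k=2: 24480+9288+17·36·6=37440; k=3: 50796+0+17·43·6=55182 → min 22008 | M₂..M₅: k=2: 0+17496+40·36·38=72216; k=3: 61920+9804+40·43·38=137084; k=4: 17928+0+40·6·38=27048 → min 27048.
Length 5: M₁..M₅: k=1: 0+27048+17·40·38=52888; k=2: 24480+17496+17·36·38=65232; k=3: 50796+9804+17·43·38=88378; k=4: 22008+0+17·6·38=25884 → min 25884.
Optimal order: ((M₁ × (M₂ × (M₃ × M₄))) × M₅) with cost 25884.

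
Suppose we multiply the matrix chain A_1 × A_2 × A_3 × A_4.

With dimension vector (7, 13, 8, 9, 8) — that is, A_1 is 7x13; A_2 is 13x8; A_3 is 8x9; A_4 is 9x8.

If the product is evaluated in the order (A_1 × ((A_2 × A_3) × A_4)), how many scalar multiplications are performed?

2600

(A_2 × A_3): 13×8 by 8×9 → 13×9, cost 13·8·9 = 936
((A_2 × A_3) × A_4): 13×9 by 9×8 → 13×8, cost 13·9·8 = 936; cumulative 1872
(A_1 × ((A_2 × A_3) × A_4)): 7×13 by 13×8 → 7×8, cost 7·13·8 = 728; cumulative 2600
Total: 2600 scalar multiplications.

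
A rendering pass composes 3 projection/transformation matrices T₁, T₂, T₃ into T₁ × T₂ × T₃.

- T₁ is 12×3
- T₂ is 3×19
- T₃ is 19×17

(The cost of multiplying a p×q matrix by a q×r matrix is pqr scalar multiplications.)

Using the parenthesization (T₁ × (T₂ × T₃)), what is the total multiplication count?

1581

(T₂ × T₃): 3×19 by 19×17 → 3×17, cost 3·19·17 = 969
(T₁ × (T₂ × T₃)): 12×3 by 3×17 → 12×17, cost 12·3·17 = 612; cumulative 1581
Total: 1581 scalar multiplications.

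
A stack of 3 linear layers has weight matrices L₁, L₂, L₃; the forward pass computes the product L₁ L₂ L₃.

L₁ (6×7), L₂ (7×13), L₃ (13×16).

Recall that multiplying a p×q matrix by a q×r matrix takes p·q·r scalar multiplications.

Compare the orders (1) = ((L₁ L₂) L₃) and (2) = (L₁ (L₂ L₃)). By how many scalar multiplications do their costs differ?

334

Order (1) = ((L₁ L₂) L₃): (L₁ L₂): 6×7 by 7×13 → 6×13, cost 6·7·13 = 546; ((L₁ L₂) L₃): 6×13 by 13×16 → 6×16, cost 6·13·16 = 1248; cumulative 1794. Total 1794.
Order (2) = (L₁ (L₂ L₃)): (L₂ L₃): 7×13 by 13×16 → 7×16, cost 7·13·16 = 1456; (L₁ (L₂ L₃)): 6×7 by 7×16 → 6×16, cost 6·7·16 = 672; cumulative 2128. Total 2128.
Difference: |1794 − 2128| = 334.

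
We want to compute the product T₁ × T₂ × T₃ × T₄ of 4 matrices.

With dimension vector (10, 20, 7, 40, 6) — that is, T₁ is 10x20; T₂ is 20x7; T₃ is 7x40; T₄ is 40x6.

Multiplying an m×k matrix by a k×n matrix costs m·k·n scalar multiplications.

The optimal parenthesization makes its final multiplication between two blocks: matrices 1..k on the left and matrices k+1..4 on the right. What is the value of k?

2

Adjacent pairs: T₁T₂ = 10·20·7 = 1400; T₂T₃ = 20·7·40 = 5600; T₃T₄ = 7·40·6 = 1680.
Length 3: T₁..T₃: k=1: 0+5600+10·20·40=13600; k=2: 1400+0+10·7·40=4200 → min 4200 | T₂..T₄: k=2: 0+1680+20·7·6=2520; k=3: 5600+0+20·40·6=10400 → min 2520.
Top-level splits: k=1: (T₁..T₁)·(T₂..T₄) → 0+2520+10·20·6 = 3720; k=2: (T₁..T₂)·(T₃..T₄) → 1400+1680+10·7·6 = 3500; k=3: (T₁..T₃)·(T₄..T₄) → 4200+0+10·40·6 = 6600.
Best split is after T₂, i.e. k = 2.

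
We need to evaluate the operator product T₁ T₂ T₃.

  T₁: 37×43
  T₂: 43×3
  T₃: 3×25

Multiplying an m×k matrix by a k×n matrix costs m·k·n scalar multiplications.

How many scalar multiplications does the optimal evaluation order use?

7548

Order (T₁ (T₂ T₃)): (T₂ T₃): 43×3 by 3×25 → 43×25, cost 43·3·25 = 3225; (T₁ (T₂ T₃)): 37×43 by 43×25 → 37×25, cost 37·43·25 = 39775; cumulative 43000. Total 43000.
Order ((T₁ T₂) T₃): (T₁ T₂): 37×43 by 43×3 → 37×3, cost 37·43·3 = 4773; ((T₁ T₂) T₃): 37×3 by 3×25 → 37×25, cost 37·3·25 = 2775; cumulative 7548. Total 7548.
Minimum: 7548.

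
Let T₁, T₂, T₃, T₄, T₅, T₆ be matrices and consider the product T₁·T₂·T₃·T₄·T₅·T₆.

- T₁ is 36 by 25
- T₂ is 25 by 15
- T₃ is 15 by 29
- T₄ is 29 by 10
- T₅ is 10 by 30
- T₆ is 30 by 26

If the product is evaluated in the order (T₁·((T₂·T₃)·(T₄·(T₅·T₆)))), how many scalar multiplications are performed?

68465

(T₂·T₃): 25×15 by 15×29 → 25×29, cost 25·15·29 = 10875
(T₅·T₆): 10×30 by 30×26 → 10×26, cost 10·30·26 = 7800
(T₄·(T₅·T₆)): 29×10 by 10×26 → 29×26, cost 29·10·26 = 7540; cumulative 15340
((T₂·T₃)·(T₄·(T₅·T₆))): 25×29 by 29×26 → 25×26, cost 25·29·26 = 18850; cumulative 45065
(T₁·((T₂·T₃)·(T₄·(T₅·T₆)))): 36×25 by 25×26 → 36×26, cost 36·25·26 = 23400; cumulative 68465
Total: 68465 scalar multiplications.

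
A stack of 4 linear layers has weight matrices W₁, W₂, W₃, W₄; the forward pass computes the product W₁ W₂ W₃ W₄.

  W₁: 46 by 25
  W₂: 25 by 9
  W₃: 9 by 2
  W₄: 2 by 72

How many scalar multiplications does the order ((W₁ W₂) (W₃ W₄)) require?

41454

(W₁ W₂): 46×25 by 25×9 → 46×9, cost 46·25·9 = 10350
(W₃ W₄): 9×2 by 2×72 → 9×72, cost 9·2·72 = 1296
((W₁ W₂) (W₃ W₄)): 46×9 by 9×72 → 46×72, cost 46·9·72 = 29808; cumulative 41454
Total: 41454 scalar multiplications.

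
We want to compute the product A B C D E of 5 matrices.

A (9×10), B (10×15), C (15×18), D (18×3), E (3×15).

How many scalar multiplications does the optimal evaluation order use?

1935

Adjacent pairs: AB = 9·10·15 = 1350; BC = 10·15·18 = 2700; CD = 15·18·3 = 810; DE = 18·3·15 = 810.
Length 3: A..C: k=1: 0+2700+9·10·18=4320; k=2: 1350+0+9·15·18=3780 → min 3780 | B..D: k=2: 0+810+10·15·3=1260; k=3: 2700+0+10·18·3=3240 → min 1260 | C..E: k=3: 0+810+15·18·15=4860; k=4: 810+0+15·3·15=1485 → min 1485.
Length 4: A..D: k=1: 0+1260+9·10·3=1530; k=2: 1350+810+9·15·3=2565; k=3: 3780+0+9·18·3=4266 → min 1530 | B..E: k=2: 0+1485+10·15·15=3735; k=3: 2700+810+10·18·15=6210; k=4: 1260+0+10·3·15=1710 → min 1710.
Length 5: A..E: k=1: 0+1710+9·10·15=3060; k=2: 1350+1485+9·15·15=4860; k=3: 3780+810+9·18·15=7020; k=4: 1530+0+9·3·15=1935 → min 1935.
Optimal order: ((A (B (C D))) E) with cost 1935.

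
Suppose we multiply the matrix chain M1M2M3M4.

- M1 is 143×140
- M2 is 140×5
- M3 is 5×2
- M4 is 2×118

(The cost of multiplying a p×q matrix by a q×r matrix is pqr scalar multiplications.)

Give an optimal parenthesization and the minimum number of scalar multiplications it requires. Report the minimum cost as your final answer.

75188

Adjacent pairs: M1M2 = 143·140·5 = 100100; M2M3 = 140·5·2 = 1400; M3M4 = 5·2·118 = 1180.
Length 3: M1..M3: k=1: 0+1400+143·140·2=41440; k=2: 100100+0+143·5·2=101530 → min 41440 | M2..M4: k=2: 0+1180+140·5·118=83780; k=3: 1400+0+140·2·118=34440 → min 34440.
Length 4: M1..M4: k=1: 0+34440+143·140·118=2396800; k=2: 100100+1180+143·5·118=185650; k=3: 41440+0+143·2·118=75188 → min 75188.
Optimal parenthesization: ((M1(M2M3))M4) with cost 75188.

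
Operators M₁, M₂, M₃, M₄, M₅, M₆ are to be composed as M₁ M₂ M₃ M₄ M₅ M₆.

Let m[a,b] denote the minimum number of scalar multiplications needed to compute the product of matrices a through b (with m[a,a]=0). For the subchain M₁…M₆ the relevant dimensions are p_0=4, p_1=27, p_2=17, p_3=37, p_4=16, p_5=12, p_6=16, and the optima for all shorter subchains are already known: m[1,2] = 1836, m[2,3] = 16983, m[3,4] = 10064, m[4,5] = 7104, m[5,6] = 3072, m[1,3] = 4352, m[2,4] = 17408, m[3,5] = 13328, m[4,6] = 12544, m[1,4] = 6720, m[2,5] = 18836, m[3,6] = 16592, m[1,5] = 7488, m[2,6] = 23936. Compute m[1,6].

8256

m[1,6] = min over k∈[1,5] of m[1,k]+m[k+1,6]+p_{0}·p_k·p_{6}.
k=1: 0 + 23936 + 4·27·16 = 25664; k=2: 1836 + 16592 + 4·17·16 = 19516; k=3: 4352 + 12544 + 4·37·16 = 19264; k=4: 6720 + 3072 + 4·16·16 = 10816; k=5: 7488 + 0 + 4·12·16 = 8256.
Minimum: 8256 at k=5.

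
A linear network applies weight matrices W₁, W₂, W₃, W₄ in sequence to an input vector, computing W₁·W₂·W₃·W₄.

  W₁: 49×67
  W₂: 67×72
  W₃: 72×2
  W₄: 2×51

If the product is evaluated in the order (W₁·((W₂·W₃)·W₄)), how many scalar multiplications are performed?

(W₂·W₃): 67×72 by 72×2 → 67×2, cost 67·72·2 = 9648
((W₂·W₃)·W₄): 67×2 by 2×51 → 67×51, cost 67·2·51 = 6834; cumulative 16482
(W₁·((W₂·W₃)·W₄)): 49×67 by 67×51 → 49×51, cost 49·67·51 = 167433; cumulative 183915
Total: 183915 scalar multiplications.

183915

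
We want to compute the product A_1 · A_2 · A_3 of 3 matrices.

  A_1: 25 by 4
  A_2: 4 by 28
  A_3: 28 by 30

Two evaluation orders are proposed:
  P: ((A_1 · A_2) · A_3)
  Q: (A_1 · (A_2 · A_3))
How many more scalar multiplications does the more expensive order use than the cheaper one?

Order P = ((A_1 · A_2) · A_3): (A_1 · A_2): 25×4 by 4×28 → 25×28, cost 25·4·28 = 2800; ((A_1 · A_2) · A_3): 25×28 by 28×30 → 25×30, cost 25·28·30 = 21000; cumulative 23800. Total 23800.
Order Q = (A_1 · (A_2 · A_3)): (A_2 · A_3): 4×28 by 28×30 → 4×30, cost 4·28·30 = 3360; (A_1 · (A_2 · A_3)): 25×4 by 4×30 → 25×30, cost 25·4·30 = 3000; cumulative 6360. Total 6360.
Difference: |23800 − 6360| = 17440.

17440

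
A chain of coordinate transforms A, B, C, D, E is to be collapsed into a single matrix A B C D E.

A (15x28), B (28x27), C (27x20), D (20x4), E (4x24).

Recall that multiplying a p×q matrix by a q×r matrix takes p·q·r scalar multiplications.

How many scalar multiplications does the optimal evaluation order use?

Adjacent pairs: AB = 15·28·27 = 11340; BC = 28·27·20 = 15120; CD = 27·20·4 = 2160; DE = 20·4·24 = 1920.
Length 3: A..C: k=1: 0+15120+15·28·20=23520; k=2: 11340+0+15·27·20=19440 → min 19440 | B..D: k=2: 0+2160+28·27·4=5184; k=3: 15120+0+28·20·4=17360 → min 5184 | C..E: k=3: 0+1920+27·20·24=14880; k=4: 2160+0+27·4·24=4752 → min 4752.
Length 4: A..D: k=1: 0+5184+15·28·4=6864; k=2: 11340+2160+15·27·4=15120; k=3: 19440+0+15·20·4=20640 → min 6864 | B..E: k=2: 0+4752+28·27·24=22896; k=3: 15120+1920+28·20·24=30480; k=4: 5184+0+28·4·24=7872 → min 7872.
Length 5: A..E: k=1: 0+7872+15·28·24=17952; k=2: 11340+4752+15·27·24=25812; k=3: 19440+1920+15·20·24=28560; k=4: 6864+0+15·4·24=8304 → min 8304.
Optimal order: ((A (B (C D))) E) with cost 8304.

8304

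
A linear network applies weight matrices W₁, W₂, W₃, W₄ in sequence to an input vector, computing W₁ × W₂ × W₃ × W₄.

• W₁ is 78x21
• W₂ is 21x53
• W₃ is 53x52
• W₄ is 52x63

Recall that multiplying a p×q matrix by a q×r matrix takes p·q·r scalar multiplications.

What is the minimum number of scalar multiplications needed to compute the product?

Adjacent pairs: W₁W₂ = 78·21·53 = 86814; W₂W₃ = 21·53·52 = 57876; W₃W₄ = 53·52·63 = 173628.
Length 3: W₁..W₃: k=1: 0+57876+78·21·52=143052; k=2: 86814+0+78·53·52=301782 → min 143052 | W₂..W₄: k=2: 0+173628+21·53·63=243747; k=3: 57876+0+21·52·63=126672 → min 126672.
Length 4: W₁..W₄: k=1: 0+126672+78·21·63=229866; k=2: 86814+173628+78·53·63=520884; k=3: 143052+0+78·52·63=398580 → min 229866.
Optimal order: (W₁ × ((W₂ × W₃) × W₄)) with cost 229866.

229866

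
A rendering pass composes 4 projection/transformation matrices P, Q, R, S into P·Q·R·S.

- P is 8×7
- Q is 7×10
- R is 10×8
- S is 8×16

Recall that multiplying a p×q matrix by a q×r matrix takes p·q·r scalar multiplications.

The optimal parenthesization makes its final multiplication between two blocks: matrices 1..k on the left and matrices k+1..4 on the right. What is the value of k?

3

Adjacent pairs: PQ = 8·7·10 = 560; QR = 7·10·8 = 560; RS = 10·8·16 = 1280.
Length 3: P..R: k=1: 0+560+8·7·8=1008; k=2: 560+0+8·10·8=1200 → min 1008 | Q..S: k=2: 0+1280+7·10·16=2400; k=3: 560+0+7·8·16=1456 → min 1456.
Top-level splits: k=1: (P..P)·(Q..S) → 0+1456+8·7·16 = 2352; k=2: (P..Q)·(R..S) → 560+1280+8·10·16 = 3120; k=3: (P..R)·(S..S) → 1008+0+8·8·16 = 2032.
Best split is after R, i.e. k = 3.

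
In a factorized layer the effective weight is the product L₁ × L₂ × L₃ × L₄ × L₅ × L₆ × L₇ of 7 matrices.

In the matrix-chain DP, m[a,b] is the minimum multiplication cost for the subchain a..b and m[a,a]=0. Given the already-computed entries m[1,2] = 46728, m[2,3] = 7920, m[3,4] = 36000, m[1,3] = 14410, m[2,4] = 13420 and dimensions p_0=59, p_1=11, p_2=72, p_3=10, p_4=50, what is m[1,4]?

43910

m[1,4] = min over k∈[1,3] of m[1,k]+m[k+1,4]+p_{0}·p_k·p_{4}.
k=1: 0 + 13420 + 59·11·50 = 45870; k=2: 46728 + 36000 + 59·72·50 = 295128; k=3: 14410 + 0 + 59·10·50 = 43910.
Minimum: 43910 at k=3.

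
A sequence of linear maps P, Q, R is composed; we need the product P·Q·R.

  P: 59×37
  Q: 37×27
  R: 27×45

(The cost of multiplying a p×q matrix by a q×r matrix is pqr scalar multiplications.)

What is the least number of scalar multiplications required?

130626

Order (P·(Q·R)): (Q·R): 37×27 by 27×45 → 37×45, cost 37·27·45 = 44955; (P·(Q·R)): 59×37 by 37×45 → 59×45, cost 59·37·45 = 98235; cumulative 143190. Total 143190.
Order ((P·Q)·R): (P·Q): 59×37 by 37×27 → 59×27, cost 59·37·27 = 58941; ((P·Q)·R): 59×27 by 27×45 → 59×45, cost 59·27·45 = 71685; cumulative 130626. Total 130626.
Minimum: 130626.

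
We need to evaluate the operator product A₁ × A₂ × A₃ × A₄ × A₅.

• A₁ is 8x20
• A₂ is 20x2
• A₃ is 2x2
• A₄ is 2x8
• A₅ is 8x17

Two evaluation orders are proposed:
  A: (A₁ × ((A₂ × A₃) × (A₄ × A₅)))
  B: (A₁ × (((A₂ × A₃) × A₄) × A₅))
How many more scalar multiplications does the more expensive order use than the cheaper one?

2088

Order A = (A₁ × ((A₂ × A₃) × (A₄ × A₅))): (A₂ × A₃): 20×2 by 2×2 → 20×2, cost 20·2·2 = 80; (A₄ × A₅): 2×8 by 8×17 → 2×17, cost 2·8·17 = 272; ((A₂ × A₃) × (A₄ × A₅)): 20×2 by 2×17 → 20×17, cost 20·2·17 = 680; cumulative 1032; (A₁ × ((A₂ × A₃) × (A₄ × A₅))): 8×20 by 20×17 → 8×17, cost 8·20·17 = 2720; cumulative 3752. Total 3752.
Order B = (A₁ × (((A₂ × A₃) × A₄) × A₅)): (A₂ × A₃): 20×2 by 2×2 → 20×2, cost 20·2·2 = 80; ((A₂ × A₃) × A₄): 20×2 by 2×8 → 20×8, cost 20·2·8 = 320; cumulative 400; (((A₂ × A₃) × A₄) × A₅): 20×8 by 8×17 → 20×17, cost 20·8·17 = 2720; cumulative 3120; (A₁ × (((A₂ × A₃) × A₄) × A₅)): 8×20 by 20×17 → 8×17, cost 8·20·17 = 2720; cumulative 5840. Total 5840.
Difference: |3752 − 5840| = 2088.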